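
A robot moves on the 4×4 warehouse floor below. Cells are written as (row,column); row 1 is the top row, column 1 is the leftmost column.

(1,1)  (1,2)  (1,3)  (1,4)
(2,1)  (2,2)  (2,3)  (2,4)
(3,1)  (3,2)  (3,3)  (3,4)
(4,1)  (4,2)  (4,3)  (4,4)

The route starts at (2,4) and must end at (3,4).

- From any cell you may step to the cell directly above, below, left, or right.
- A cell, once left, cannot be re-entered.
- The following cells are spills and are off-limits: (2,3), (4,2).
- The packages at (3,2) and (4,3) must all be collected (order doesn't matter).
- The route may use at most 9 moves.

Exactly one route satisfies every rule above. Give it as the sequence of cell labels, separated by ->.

(2,4) -> (1,4) -> (1,3) -> (1,2) -> (2,2) -> (3,2) -> (3,3) -> (4,3) -> (4,4) -> (3,4)

The 9-move cap with required stops at (3,2), (4,3) leaves no slack for detours.
Route from (2,4): up 1 to (1,4), left 2 to (1,2), down 2 to (3,2), right 1 to (3,3), down 1 to (4,3), right 1 to (4,4), up 1 to (3,4) — 9 moves in all.
Check: all required cells visited; 9 ≤ 9 moves.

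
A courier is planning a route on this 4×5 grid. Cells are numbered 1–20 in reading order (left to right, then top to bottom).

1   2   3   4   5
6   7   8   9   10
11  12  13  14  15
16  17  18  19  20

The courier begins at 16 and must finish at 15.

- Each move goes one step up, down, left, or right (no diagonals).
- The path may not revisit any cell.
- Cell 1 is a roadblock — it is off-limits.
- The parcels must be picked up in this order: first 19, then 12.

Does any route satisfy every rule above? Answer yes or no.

yes

One route that works: 16 → 17 → 18 → 19 → 14 → 13 → 12 → 7 → 8 → 9 → 10 → 15.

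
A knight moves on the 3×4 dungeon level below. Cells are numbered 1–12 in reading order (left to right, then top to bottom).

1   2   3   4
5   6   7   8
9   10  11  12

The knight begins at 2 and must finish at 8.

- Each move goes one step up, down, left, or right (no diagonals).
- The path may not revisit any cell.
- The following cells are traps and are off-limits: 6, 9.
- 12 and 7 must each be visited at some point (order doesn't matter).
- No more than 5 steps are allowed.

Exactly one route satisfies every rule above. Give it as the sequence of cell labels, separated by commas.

The 5-move cap with required stops at 12, 7 leaves no slack for detours.
Route from 2: right to 3, 2× down (reaching 11), right to 12, up to 8 — 5 moves in all.
Check: all required cells visited; 5 ≤ 5 moves.

2, 3, 7, 11, 12, 8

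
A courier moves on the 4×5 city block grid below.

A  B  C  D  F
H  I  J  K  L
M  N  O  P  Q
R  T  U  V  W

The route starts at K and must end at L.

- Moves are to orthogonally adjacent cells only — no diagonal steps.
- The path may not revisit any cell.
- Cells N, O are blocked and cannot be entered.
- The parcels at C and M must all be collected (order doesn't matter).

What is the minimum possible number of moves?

Any route passes through C and M in some order between K and L. Summing Manhattan distances along each leg and taking the cheapest ordering (K → M → C → L) gives a lower bound of 4 + 4 + 3 = 11 moves.
The shortest route satisfying every rule uses 13 moves: K → D → C → J → I → H → M → R → T → U → V → P → Q → L.
The bound of 11 isn't tight here; checking systematically, no route of length 11 through 12 satisfies every constraint, so 13 is the minimum.

13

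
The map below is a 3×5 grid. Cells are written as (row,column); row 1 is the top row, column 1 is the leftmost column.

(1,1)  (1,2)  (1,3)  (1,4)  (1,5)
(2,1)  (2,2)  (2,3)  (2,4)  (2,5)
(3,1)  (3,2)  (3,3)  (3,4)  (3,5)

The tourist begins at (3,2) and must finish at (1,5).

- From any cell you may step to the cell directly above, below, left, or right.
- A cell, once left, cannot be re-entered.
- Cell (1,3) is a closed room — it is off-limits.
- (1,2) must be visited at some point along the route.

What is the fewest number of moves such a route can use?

Any route passes through (1,2) somewhere between (3,2) and (1,5). Summing Manhattan distances along the two legs ((3,2) → (1,2) → (1,5)) gives a lower bound of 2 + 3 = 5 moves.
That bound ignores the blocked cells. Measuring each leg by the fewest moves that actually steer around them ((3,2)→(1,2): 2; (1,2)→(1,5): 5) raises the lower bound to 7.
The shortest route satisfying every rule uses 9 moves: (3,2) → (3,1) → (2,1) → (1,1) → (1,2) → (2,2) → (2,3) → (2,4) → (1,4) → (1,5).
The no-revisit rule (legs can't share cells) pushes the minimum above the 7-move bound; an exhaustive check rules out every length from 7 to 8, leaving 9 as the minimum.

9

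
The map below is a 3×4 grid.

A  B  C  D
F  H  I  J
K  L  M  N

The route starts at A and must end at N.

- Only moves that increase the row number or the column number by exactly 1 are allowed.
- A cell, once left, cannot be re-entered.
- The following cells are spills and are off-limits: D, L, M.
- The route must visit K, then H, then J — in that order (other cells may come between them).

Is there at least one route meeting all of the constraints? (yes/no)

no

H lies above K, so going from K to H would need an upward move — but moves only go right/down, so K cannot be visited before H.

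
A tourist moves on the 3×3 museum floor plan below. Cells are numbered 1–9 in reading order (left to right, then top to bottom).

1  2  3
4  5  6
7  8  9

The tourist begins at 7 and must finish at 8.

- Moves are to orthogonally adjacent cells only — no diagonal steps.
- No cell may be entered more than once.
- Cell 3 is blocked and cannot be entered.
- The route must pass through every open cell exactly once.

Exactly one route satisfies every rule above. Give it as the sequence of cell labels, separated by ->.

7 -> 4 -> 1 -> 2 -> 5 -> 6 -> 9 -> 8

Need to visit all 8 open cells exactly once, starting at 7 and ending at 8.
Route from 7: up 2 to 1, right 1 to 2, down 1 to 5, right 1 to 6, down 1 to 9, left 1 to 8 — 7 moves in all.
Check: all 8 open cells covered.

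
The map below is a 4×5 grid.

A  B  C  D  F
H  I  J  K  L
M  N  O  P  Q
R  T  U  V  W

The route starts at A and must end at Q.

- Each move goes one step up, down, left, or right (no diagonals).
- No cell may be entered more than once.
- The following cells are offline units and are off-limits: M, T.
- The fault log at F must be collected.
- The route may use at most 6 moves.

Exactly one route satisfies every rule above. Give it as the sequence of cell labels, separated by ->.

Any route must reach F and still end at Q within 6 moves, so the order of the required stops is forced.
Route from A: 4× right (reaching F), 2× down (reaching Q) — 6 moves in all.
Check: all required cells visited; 6 ≤ 6 moves.

A -> B -> C -> D -> F -> L -> Q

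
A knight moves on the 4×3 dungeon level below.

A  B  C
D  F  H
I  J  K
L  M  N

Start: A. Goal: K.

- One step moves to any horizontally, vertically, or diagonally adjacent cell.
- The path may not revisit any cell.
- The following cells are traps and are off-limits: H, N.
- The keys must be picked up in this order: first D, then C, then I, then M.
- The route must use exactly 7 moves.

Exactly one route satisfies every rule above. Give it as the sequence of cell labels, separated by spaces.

A D B C F I M K

The waypoints must appear in the order D, C, I, M, with no cell reused.
Route from A: down to D, up-right to B, right to C, 2× down-left (reaching I), down-right to M, up-right to K — 7 moves in all.
Check: order respected (D at step 1, C at step 3, I at step 5, M at step 6); 7 moves as required.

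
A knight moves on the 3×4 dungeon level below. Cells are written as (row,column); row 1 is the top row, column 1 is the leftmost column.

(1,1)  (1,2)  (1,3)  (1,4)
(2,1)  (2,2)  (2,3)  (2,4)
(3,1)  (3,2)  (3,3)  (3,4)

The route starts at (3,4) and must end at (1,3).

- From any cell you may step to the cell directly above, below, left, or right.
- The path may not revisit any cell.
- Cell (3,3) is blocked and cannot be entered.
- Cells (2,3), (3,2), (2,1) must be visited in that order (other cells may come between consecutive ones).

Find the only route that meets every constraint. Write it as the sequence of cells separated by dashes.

(3,4) - (2,4) - (2,3) - (2,2) - (3,2) - (3,1) - (2,1) - (1,1) - (1,2) - (1,3)

The waypoints must appear in the order (2,3), (3,2), (2,1), with no cell reused.
Route from (3,4): up to (2,4), 2× left (reaching (2,2)), down to (3,2), left to (3,1), 2× up (reaching (1,1)), 2× right (reaching (1,3)) — 9 moves in all.
Check: order respected ((2,3) at step 2, (3,2) at step 4, (2,1) at step 6).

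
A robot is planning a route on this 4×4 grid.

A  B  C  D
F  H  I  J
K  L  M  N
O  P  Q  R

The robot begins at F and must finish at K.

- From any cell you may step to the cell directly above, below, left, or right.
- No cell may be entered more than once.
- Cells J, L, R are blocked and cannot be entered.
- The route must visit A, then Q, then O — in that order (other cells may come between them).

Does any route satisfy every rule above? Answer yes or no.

One route that works: F → A → B → H → I → M → Q → P → O → K.

yes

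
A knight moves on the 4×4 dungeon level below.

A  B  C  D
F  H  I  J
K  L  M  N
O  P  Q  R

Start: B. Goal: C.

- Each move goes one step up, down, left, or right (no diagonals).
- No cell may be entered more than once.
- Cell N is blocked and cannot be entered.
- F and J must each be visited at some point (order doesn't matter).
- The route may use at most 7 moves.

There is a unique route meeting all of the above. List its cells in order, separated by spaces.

Any route must reach F and J and still end at C within 7 moves, so the order of the required stops is forced.
Route from B: left 1 to A, down 1 to F, right 3 to J, up 1 to D, left 1 to C — 7 moves in all.
Check: all required cells visited; 7 ≤ 7 moves.

B A F H I J D C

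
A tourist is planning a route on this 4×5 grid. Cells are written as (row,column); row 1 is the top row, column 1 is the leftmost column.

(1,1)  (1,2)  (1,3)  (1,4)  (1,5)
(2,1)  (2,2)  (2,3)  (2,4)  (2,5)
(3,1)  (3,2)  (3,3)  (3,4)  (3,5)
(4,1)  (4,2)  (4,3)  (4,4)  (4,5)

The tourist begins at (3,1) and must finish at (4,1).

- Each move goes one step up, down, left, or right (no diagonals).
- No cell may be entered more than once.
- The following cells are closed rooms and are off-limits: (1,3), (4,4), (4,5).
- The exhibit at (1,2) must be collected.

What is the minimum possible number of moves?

Any route passes through (1,2) somewhere between (3,1) and (4,1). Summing Manhattan distances along the two legs ((3,1) → (1,2) → (4,1)) gives a lower bound of 3 + 4 = 7 moves.
A route of 7 moves achieves this: (3,1) → (2,1) → (1,1) → (1,2) → (2,2) → (3,2) → (4,2) → (4,1).
Since 7 matches the lower bound, it is optimal.

7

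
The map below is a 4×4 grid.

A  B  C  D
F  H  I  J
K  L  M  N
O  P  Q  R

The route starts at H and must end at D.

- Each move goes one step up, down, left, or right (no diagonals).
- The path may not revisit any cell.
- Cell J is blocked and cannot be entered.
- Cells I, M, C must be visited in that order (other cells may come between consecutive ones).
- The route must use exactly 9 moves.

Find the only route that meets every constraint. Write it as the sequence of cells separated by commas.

H, I, M, L, K, F, A, B, C, D

The waypoints must appear in the order I, M, C, with no cell reused.
Route from H: right 1 to I, down 1 to M, left 2 to K, up 2 to A, right 3 to D — 9 moves in all.
Check: order respected (I at step 1, M at step 2, C at step 8); 9 moves as required.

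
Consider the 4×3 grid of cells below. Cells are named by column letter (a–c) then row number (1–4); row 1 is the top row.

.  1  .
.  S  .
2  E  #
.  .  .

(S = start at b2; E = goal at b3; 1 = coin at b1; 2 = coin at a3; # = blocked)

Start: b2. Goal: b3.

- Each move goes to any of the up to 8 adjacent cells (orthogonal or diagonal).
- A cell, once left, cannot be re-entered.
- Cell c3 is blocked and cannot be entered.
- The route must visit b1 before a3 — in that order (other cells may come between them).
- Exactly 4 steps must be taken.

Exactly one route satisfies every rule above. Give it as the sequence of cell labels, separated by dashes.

The waypoints must appear in the order b1, a3, with no cell reused.
Route from b2: up to b1, down-left to a2, down to a3, right to b3 — 4 moves in all.
Check: order respected (1 at step 1, 2 at step 3); 4 moves as required.

b2 - b1 - a2 - a3 - b3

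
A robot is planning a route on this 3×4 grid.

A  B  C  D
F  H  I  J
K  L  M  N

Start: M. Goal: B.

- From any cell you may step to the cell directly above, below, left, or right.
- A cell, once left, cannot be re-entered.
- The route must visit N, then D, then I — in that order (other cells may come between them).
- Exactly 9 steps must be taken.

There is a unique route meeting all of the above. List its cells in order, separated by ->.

M -> N -> J -> D -> C -> I -> H -> F -> A -> B

The waypoints must appear in the order N, D, I, with no cell reused.
Route from M: right to N, 2× up (reaching D), left to C, down to I, 2× left (reaching F), up to A, right to B — 9 moves in all.
Check: order respected (N at step 1, D at step 3, I at step 5); 9 moves as required.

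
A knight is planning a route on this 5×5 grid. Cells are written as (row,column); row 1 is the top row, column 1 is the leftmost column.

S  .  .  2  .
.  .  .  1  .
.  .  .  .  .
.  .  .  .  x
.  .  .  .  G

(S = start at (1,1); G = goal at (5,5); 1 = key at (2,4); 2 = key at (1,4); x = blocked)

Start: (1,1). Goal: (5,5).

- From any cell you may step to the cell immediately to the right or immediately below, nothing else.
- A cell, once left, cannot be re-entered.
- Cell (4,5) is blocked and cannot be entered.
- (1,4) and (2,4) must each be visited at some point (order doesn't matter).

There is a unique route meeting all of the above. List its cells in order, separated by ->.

Moves only go right or down, so the column and row indices never decrease.
Route from (1,1): 3× right (reaching (1,4)), 4× down (reaching (5,4)), right to (5,5) — 8 moves in all.
Check: all required cells visited.

(1,1) -> (1,2) -> (1,3) -> (1,4) -> (2,4) -> (3,4) -> (4,4) -> (5,4) -> (5,5)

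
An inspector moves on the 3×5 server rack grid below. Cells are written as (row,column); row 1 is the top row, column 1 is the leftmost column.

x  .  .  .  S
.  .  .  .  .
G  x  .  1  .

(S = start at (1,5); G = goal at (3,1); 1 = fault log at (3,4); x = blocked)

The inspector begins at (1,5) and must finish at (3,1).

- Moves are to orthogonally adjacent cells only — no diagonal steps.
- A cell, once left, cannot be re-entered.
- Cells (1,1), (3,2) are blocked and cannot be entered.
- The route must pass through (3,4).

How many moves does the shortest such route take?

8

Any route passes through (3,4) somewhere between (1,5) and (3,1). Summing Manhattan distances along the two legs ((1,5) → (3,4) → (3,1)) gives a lower bound of 3 + 3 = 6 moves.
That bound ignores the blocked cells. Measuring each leg by the fewest moves that actually steer around them ((1,5)→(3,4): 3; (3,4)→(3,1): 5) raises the lower bound to 8.
A route of 8 moves exists: (1,5) → (2,5) → (3,5) → (3,4) → (2,4) → (2,3) → (2,2) → (2,1) → (3,1).
Since 8 matches that lower bound, it is optimal.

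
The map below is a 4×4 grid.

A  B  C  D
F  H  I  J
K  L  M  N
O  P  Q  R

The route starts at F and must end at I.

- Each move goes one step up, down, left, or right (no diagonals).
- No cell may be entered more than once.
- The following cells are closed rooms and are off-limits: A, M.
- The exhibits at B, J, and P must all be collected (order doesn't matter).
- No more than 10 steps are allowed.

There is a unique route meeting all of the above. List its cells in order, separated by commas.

F, K, O, P, L, H, B, C, D, J, I

The budget equals the shortest possible length, so every move has to be on a shortest route through the required cells.
Route from F: 2× down (reaching O), right to P, 3× up (reaching B), 2× right (reaching D), down to J, left to I — 10 moves in all.
Check: all required cells visited; 10 ≤ 10 moves.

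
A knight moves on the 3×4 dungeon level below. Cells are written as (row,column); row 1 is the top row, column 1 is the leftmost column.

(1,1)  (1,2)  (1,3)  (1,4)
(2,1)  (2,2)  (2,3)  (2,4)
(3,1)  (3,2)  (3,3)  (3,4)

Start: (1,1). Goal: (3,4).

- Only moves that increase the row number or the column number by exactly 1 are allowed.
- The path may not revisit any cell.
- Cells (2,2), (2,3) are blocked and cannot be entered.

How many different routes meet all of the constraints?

A right/down-only route from (1,1) to (3,4) makes exactly 2 down-moves and 3 right-moves in some order.
With no other constraints that would be C(5,2) = 10 routes.
Subtract routes through each blocked cell (inclusion–exclusion for overlaps): − through (2,2): 6 − through (2,3): 6 + through (2,2)&(2,3): 4 → 2.
That gives 2 routes.

2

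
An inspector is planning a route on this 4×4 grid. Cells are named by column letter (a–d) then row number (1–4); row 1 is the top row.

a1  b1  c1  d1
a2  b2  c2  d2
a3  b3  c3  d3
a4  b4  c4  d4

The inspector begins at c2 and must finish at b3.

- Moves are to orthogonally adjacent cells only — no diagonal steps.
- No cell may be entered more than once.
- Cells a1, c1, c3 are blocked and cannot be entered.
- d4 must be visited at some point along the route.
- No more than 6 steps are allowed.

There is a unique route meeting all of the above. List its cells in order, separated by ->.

c2 -> d2 -> d3 -> d4 -> c4 -> b4 -> b3

Any route must reach d4 and still end at b3 within 6 moves, so the order of the required stops is forced.
Route from c2: right to d2, 2× down (reaching d4), 2× left (reaching b4), up to b3 — 6 moves in all.
Check: all required cells visited; 6 ≤ 6 moves.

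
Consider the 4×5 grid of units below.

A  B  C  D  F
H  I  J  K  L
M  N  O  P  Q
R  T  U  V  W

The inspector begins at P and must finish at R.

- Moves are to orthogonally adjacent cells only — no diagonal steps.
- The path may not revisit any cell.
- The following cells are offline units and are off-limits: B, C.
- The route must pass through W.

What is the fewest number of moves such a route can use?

Any route passes through W somewhere between P and R. Summing Manhattan distances along the two legs (P → W → R) gives a lower bound of 2 + 4 = 6 moves.
A route of 6 moves achieves this: P → Q → W → V → U → T → R.
Since 6 matches the lower bound, it is optimal.

6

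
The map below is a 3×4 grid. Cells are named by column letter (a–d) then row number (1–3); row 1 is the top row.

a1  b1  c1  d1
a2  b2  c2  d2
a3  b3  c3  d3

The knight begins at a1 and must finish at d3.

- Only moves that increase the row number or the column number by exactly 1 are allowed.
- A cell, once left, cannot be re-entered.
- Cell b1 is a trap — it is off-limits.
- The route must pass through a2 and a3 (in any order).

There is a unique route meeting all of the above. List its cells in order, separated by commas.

Moves only go right or down, so the column and row indices never decrease.
Route from a1: down 2 to a3, right 3 to d3 — 5 moves in all.
Check: all required cells visited.

a1, a2, a3, b3, c3, d3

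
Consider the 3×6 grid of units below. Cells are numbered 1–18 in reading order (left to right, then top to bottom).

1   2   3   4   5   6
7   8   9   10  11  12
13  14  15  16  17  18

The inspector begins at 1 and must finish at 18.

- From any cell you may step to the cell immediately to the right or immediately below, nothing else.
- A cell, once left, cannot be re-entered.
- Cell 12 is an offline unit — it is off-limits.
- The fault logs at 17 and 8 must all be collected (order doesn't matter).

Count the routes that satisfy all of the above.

A right/down-only route from 1 to 18 makes exactly 2 down-moves and 5 right-moves in some order.
With no other constraints that would be C(7,2) = 21 routes.
A monotone route can only reach the required cells in the order 8, 17, so split there and multiply the segment counts (each segment already excludes blocked cells): 1→8: 2; 8→17: 4; 17→18: 1; product = 8.
That gives 8 routes.

8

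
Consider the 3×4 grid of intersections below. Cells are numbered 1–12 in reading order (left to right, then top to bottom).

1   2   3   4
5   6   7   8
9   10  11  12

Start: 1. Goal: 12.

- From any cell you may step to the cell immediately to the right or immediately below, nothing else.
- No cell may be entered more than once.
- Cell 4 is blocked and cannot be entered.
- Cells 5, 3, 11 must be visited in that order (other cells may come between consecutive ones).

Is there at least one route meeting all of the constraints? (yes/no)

no

3 lies above 5, so going from 5 to 3 would need an upward move — but moves only go right/down, so 5 cannot be visited before 3.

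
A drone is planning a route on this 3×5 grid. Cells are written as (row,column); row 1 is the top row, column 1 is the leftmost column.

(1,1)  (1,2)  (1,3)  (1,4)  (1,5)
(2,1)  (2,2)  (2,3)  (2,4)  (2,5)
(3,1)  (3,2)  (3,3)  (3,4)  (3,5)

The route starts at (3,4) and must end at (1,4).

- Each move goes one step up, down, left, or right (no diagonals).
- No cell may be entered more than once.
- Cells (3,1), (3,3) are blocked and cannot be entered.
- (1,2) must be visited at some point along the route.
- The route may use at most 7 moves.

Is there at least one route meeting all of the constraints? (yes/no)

yes

One route that works: (3,4) → (2,4) → (2,3) → (2,2) → (1,2) → (1,3) → (1,4).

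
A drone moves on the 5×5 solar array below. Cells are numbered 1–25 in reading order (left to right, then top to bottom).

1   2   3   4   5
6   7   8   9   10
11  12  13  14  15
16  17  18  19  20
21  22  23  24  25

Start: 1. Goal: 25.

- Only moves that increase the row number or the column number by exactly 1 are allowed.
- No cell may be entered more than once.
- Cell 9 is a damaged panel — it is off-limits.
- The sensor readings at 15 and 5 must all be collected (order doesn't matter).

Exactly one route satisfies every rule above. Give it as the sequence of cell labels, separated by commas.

1, 2, 3, 4, 5, 10, 15, 20, 25

Moves only go right or down, so the column and row indices never decrease.
Route from 1: 4× right (reaching 5), 4× down (reaching 25) — 8 moves in all.
Check: all required cells visited.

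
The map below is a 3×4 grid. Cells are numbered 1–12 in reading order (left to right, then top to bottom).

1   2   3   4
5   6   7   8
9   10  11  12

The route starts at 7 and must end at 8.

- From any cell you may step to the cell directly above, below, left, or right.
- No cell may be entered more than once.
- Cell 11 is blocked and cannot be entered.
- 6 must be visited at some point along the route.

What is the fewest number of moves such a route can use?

Any route passes through 6 somewhere between 7 and 8. Summing Manhattan distances along the two legs (7 → 6 → 8) gives a lower bound of 1 + 2 = 3 moves.
The shortest route satisfying every rule uses 5 moves: 7 → 6 → 2 → 3 → 4 → 8.
The bound of 3 isn't tight here; checking systematically, no route of length 3 through 4 satisfies every constraint, so 5 is the minimum.

5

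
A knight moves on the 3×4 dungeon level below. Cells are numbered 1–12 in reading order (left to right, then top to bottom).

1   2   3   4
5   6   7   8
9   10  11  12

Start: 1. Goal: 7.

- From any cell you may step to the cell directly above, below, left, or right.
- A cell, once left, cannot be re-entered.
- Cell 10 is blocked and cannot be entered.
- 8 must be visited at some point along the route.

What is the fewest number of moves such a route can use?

Any route passes through 8 somewhere between 1 and 7. Summing Manhattan distances along the two legs (1 → 8 → 7) gives a lower bound of 4 + 1 = 5 moves.
A route of 5 moves achieves this: 1 → 2 → 3 → 4 → 8 → 7.
Since 5 matches the lower bound, it is optimal.

5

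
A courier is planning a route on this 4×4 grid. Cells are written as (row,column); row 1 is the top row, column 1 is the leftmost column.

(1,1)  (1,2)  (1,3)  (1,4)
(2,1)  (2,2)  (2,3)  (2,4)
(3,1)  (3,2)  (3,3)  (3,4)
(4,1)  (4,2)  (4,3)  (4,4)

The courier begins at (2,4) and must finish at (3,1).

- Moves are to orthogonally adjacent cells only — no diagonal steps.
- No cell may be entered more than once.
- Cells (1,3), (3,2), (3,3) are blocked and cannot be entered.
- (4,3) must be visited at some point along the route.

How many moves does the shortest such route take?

Any route passes through (4,3) somewhere between (2,4) and (3,1). Summing Manhattan distances along the two legs ((2,4) → (4,3) → (3,1)) gives a lower bound of 3 + 3 = 6 moves.
A route of 6 moves achieves this: (2,4) → (3,4) → (4,4) → (4,3) → (4,2) → (4,1) → (3,1).
Since 6 matches the lower bound, it is optimal.

6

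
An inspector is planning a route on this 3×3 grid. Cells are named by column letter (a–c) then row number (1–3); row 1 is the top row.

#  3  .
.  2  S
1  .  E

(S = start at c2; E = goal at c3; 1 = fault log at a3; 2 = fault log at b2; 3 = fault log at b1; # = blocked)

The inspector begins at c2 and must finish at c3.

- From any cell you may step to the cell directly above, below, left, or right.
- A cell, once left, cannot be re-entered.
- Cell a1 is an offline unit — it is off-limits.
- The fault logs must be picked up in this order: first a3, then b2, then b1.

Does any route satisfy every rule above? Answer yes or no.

no

Ignoring the required order, 1 revisit-free route from c2 to c3 passes through all of a3, b2, and b1; the waypoint orders that occur are b1 → b2 → a3 (1) — never a3 → b2 → b1.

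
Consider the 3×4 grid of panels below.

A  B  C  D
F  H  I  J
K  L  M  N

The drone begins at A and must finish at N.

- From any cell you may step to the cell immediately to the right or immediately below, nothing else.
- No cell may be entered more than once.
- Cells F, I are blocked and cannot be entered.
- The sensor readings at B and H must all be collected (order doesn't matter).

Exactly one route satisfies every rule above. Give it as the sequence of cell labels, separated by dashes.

Moves only go right or down, so the column and row indices never decrease.
Route from A: right to B, 2× down (reaching L), 2× right (reaching N) — 5 moves in all.
Check: all required cells visited.

A - B - H - L - M - N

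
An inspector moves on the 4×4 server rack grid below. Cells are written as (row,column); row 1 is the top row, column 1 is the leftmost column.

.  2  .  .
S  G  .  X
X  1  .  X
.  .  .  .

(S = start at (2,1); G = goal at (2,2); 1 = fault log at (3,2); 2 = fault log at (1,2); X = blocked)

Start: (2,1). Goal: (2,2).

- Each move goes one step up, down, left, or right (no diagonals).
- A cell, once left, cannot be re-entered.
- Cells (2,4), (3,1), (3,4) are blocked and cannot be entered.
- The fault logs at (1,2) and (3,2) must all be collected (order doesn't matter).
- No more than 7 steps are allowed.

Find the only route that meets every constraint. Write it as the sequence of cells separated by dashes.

Any route must reach (1,2) and (3,2) and still end at (2,2) within 7 moves, so the order of the required stops is forced.
Route from (2,1): up to (1,1), 2× right (reaching (1,3)), 2× down (reaching (3,3)), left to (3,2), up to (2,2) — 7 moves in all.
Check: all required cells visited; 7 ≤ 7 moves.

(2,1) - (1,1) - (1,2) - (1,3) - (2,3) - (3,3) - (3,2) - (2,2)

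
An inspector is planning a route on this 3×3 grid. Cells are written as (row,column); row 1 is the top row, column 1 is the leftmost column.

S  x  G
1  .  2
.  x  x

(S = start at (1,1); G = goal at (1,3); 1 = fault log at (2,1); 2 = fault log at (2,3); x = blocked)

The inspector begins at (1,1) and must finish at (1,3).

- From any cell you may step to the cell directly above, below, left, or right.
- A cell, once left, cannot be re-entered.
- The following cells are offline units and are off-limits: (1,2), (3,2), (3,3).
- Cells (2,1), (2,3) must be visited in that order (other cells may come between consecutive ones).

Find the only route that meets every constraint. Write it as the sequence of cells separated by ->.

(1,1) -> (2,1) -> (2,2) -> (2,3) -> (1,3)

The waypoints must appear in the order (2,1), (2,3), with no cell reused.
Route from (1,1): down 1 to (2,1), right 2 to (2,3), up 1 to (1,3) — 4 moves in all.
Check: order respected (1 at step 1, 2 at step 3).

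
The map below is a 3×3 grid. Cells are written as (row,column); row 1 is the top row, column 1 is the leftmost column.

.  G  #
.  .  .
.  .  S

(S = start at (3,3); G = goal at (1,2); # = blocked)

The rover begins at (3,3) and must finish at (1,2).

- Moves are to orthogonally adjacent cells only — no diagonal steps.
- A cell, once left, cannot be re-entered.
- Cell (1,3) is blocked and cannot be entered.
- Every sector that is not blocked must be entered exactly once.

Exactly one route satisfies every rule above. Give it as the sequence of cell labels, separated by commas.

Need to visit all 8 open cells exactly once, starting at (3,3) and ending at (1,2).
Cell (3,1) has only two open neighbours ((2,1) and (3,2)), so the path must pass straight through it: one of those is the cell it's entered from and the other is where it exits.
Route from (3,3): up 1 to (2,3), left 1 to (2,2), down 1 to (3,2), left 1 to (3,1), up 2 to (1,1), right 1 to (1,2) — 7 moves in all.
Check: all 8 open cells covered.

(3,3), (2,3), (2,2), (3,2), (3,1), (2,1), (1,1), (1,2)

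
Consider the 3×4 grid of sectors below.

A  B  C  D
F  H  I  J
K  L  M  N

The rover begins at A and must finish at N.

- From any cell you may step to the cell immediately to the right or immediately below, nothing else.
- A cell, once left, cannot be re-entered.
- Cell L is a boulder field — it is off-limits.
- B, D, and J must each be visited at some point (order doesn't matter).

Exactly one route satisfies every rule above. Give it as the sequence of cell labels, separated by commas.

A, B, C, D, J, N

Moves only go right or down, so the column and row indices never decrease.
Route from A: 3× right (reaching D), 2× down (reaching N) — 5 moves in all.
Check: all required cells visited.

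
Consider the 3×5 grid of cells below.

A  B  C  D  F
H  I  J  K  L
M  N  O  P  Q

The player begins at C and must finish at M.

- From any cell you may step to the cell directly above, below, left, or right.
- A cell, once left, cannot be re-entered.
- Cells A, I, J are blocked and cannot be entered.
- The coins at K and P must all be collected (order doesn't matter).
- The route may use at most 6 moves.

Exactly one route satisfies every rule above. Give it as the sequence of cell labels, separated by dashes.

The 6-move cap with required stops at K, P leaves no slack for detours.
Route from C: right 1 to D, down 2 to P, left 3 to M — 6 moves in all.
Check: all required cells visited; 6 ≤ 6 moves.

C - D - K - P - O - N - M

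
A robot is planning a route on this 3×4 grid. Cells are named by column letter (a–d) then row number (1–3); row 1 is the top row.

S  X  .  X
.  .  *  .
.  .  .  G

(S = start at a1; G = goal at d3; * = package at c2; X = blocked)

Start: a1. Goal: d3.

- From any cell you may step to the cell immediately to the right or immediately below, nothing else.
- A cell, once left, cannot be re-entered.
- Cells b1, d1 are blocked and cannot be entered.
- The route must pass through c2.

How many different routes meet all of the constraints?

A right/down-only route from a1 to d3 makes exactly 2 down-moves and 3 right-moves in some order.
With no other constraints that would be C(5,2) = 10 routes.
Split at c2 and multiply the segment counts (each segment already excludes blocked cells): a1→c2: 1; c2→d3: 2; product = 2.
That gives 2 routes.

2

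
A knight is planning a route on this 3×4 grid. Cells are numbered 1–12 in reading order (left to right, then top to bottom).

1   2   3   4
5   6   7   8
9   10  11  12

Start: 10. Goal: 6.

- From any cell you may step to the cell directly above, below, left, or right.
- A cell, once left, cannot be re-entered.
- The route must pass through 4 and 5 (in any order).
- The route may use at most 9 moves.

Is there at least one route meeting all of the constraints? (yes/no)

yes

One route that works: 10 → 9 → 5 → 1 → 2 → 3 → 4 → 8 → 7 → 6.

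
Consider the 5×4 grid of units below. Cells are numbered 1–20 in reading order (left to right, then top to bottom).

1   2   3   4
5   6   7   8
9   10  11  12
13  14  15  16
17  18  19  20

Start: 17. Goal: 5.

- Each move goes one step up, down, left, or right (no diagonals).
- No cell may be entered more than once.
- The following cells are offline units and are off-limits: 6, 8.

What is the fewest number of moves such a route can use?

3

The Manhattan distance from 17 to 5 is |5−2| + |1−1| = 3, so at least 3 moves are needed.
A route of 3 moves achieves this: 17 → 13 → 9 → 5.
Since 3 matches the lower bound, it is optimal.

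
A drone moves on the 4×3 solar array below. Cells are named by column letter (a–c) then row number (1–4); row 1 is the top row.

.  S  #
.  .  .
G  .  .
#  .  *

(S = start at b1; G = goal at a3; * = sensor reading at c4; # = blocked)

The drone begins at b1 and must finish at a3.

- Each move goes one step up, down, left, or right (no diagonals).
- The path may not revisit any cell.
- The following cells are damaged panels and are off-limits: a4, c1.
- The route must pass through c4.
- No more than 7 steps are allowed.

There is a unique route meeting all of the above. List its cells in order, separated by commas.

The budget equals the shortest possible length, so every move has to be on a shortest route through the required cells.
Route from b1: down 1 to b2, right 1 to c2, down 2 to c4, left 1 to b4, up 1 to b3, left 1 to a3 — 7 moves in all.
Check: all required cells visited; 7 ≤ 7 moves.

b1, b2, c2, c3, c4, b4, b3, a3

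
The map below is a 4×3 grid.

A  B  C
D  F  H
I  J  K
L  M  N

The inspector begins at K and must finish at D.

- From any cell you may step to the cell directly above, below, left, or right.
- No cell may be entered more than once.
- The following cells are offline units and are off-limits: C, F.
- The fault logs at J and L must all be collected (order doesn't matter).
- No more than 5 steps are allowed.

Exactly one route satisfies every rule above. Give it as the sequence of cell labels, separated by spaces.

The budget equals the shortest possible length, so every move has to be on a shortest route through the required cells.
Route from K: left 1 to J, down 1 to M, left 1 to L, up 2 to D — 5 moves in all.
Check: all required cells visited; 5 ≤ 5 moves.

K J M L I D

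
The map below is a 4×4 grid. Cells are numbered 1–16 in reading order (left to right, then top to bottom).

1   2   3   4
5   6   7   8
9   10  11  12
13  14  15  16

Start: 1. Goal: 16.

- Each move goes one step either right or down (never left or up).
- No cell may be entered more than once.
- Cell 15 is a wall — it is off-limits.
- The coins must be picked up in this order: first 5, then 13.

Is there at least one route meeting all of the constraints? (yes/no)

no

Every right/down route from 13 to 16 runs into a blocked cell, so that leg cannot be completed.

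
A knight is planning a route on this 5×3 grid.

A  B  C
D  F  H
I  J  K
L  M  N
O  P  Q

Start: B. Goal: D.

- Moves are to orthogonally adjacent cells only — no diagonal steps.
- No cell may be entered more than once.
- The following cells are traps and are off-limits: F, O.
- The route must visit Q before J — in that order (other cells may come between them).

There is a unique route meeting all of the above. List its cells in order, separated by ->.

The waypoints must appear in the order Q, J, with no cell reused.
Route from B: right 1 to C, down 4 to Q, left 1 to P, up 2 to J, left 1 to I, up 1 to D — 10 moves in all.
Check: order respected (Q at step 5, J at step 8).

B -> C -> H -> K -> N -> Q -> P -> M -> J -> I -> D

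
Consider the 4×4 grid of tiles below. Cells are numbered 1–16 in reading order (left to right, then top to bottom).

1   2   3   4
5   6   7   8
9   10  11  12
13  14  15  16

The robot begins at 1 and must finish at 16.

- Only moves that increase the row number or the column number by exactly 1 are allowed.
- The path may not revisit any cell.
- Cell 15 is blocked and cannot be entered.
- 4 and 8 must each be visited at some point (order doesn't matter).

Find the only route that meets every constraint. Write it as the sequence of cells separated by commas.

Moves only go right or down, so the column and row indices never decrease.
Route from 1: right 3 to 4, down 3 to 16 — 6 moves in all.
Check: all required cells visited.

1, 2, 3, 4, 8, 12, 16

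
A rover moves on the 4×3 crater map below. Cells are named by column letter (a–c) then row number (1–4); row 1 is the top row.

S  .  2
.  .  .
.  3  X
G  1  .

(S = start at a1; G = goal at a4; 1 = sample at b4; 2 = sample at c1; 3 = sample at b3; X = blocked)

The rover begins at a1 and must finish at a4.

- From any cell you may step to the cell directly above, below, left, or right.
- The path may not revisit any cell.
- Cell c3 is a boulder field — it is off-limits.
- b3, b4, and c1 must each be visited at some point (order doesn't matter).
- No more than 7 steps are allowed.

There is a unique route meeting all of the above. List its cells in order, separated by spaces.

The budget equals the shortest possible length, so every move has to be on a shortest route through the required cells.
Route from a1: 2× right (reaching c1), down to c2, left to b2, 2× down (reaching b4), left to a4 — 7 moves in all.
Check: all required cells visited; 7 ≤ 7 moves.

a1 b1 c1 c2 b2 b3 b4 a4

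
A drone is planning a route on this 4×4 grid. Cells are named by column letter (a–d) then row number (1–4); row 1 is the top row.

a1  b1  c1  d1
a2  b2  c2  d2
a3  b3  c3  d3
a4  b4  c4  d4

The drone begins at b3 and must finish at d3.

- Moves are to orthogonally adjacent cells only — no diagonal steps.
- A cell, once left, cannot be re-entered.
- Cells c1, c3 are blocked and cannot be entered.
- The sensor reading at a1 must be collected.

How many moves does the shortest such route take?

8

Any route passes through a1 somewhere between b3 and d3. Summing Manhattan distances along the two legs (b3 → a1 → d3) gives a lower bound of 3 + 5 = 8 moves.
A route of 8 moves achieves this: b3 → a3 → a2 → a1 → b1 → b2 → c2 → d2 → d3.
Since 8 matches the lower bound, it is optimal.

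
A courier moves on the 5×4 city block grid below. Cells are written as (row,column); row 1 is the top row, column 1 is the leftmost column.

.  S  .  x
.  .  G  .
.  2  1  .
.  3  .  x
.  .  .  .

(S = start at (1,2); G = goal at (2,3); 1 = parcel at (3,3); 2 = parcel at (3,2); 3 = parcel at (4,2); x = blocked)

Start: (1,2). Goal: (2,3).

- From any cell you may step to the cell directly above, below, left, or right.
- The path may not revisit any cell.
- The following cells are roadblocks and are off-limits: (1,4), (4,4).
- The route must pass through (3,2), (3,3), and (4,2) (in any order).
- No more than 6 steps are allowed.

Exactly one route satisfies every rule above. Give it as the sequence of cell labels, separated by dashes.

Any route must reach (3,2), (3,3), and (4,2) and still end at (2,3) within 6 moves, so the order of the required stops is forced.
Route from (1,2): 3× down (reaching (4,2)), right to (4,3), 2× up (reaching (2,3)) — 6 moves in all.
Check: all required cells visited; 6 ≤ 6 moves.

(1,2) - (2,2) - (3,2) - (4,2) - (4,3) - (3,3) - (2,3)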